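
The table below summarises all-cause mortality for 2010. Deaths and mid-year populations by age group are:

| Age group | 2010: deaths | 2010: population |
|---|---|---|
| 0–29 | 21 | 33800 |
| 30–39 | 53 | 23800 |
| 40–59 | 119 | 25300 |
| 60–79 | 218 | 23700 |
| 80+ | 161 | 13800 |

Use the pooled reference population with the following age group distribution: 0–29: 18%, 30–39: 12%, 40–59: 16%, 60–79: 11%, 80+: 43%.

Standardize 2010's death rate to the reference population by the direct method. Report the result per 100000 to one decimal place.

716.0

Age-specific rates per 100000 for 2010: 62.13, 222.69, 470.36, 919.83, 1166.67.
Standard weights: 0.18, 0.12, 0.16, 0.11, 0.43.
Standardized rate: 0.1800×62.13 + 0.1200×222.69 + 0.1600×470.36 + 0.1100×919.83 + 0.4300×1166.67 = 716.0111 per 100000.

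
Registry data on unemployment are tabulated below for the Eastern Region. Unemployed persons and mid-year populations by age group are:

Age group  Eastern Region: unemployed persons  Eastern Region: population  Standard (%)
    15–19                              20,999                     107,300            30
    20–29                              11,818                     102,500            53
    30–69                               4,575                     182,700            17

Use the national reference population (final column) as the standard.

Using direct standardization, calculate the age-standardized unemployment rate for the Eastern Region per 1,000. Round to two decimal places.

124.08

Age-specific rates per 1,000 for the Eastern Region: 195.704, 115.298, 25.041.
Standard weights: 0.30, 0.53, 0.17.
Standardized rate: 0.3000×195.704 + 0.5300×115.298 + 0.1700×25.041 = 124.0758 per 1,000.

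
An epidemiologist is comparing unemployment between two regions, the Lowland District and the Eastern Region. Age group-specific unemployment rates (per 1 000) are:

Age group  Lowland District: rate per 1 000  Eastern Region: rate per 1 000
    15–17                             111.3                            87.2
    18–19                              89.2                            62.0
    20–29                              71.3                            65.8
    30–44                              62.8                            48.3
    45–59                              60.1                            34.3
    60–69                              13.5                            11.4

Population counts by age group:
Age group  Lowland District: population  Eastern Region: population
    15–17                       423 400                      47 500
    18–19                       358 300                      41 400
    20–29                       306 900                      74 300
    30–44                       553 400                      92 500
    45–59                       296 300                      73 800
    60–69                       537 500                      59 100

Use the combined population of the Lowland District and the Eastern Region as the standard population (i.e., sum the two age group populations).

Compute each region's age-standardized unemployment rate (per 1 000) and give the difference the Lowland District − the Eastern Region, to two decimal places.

15.53

Combined standard total = 2 864 400; weights = 0.1644, 0.1395, 0.1331, 0.2255, 0.1292, 0.2083.
The Lowland District: 0.1644×111.3 + 0.1395×89.2 + 0.1331×71.3 + 0.2255×62.8 + 0.1292×60.1 + 0.2083×13.5 = 64.9712 per 1 000.
The Eastern Region: 0.1644×87.2 + 0.1395×62.0 + 0.1331×65.8 + 0.2255×48.3 + 0.1292×34.3 + 0.2083×11.4 = 49.4412 per 1 000.
Difference = 64.9712 − 49.4412 = 15.5300.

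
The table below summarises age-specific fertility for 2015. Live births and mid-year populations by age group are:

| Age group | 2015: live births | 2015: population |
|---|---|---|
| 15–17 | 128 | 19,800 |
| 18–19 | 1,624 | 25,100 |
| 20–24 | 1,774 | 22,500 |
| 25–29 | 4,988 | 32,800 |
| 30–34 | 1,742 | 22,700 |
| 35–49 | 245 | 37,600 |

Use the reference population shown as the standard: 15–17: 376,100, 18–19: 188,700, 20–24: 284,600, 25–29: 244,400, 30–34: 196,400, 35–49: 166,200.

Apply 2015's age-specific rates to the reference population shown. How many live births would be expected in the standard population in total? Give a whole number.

Age-specific rates per 1,000 for 2015: 6.465, 64.701, 78.844, 152.073, 76.740, 6.516.
Expected live births = Σ (standard pop × age-specific rate ÷ 1,000)
= 376,100×6.465/1,000 + 188,700×64.701/1,000 + 284,600×78.844/1,000 + 244,400×152.073/1,000 + 196,400×76.740/1,000 + 166,200×6.516/1,000
= 2431.35 + 12209.12 + 22439.13 + 37166.68 + 15071.75 + 1082.95 = 90400.99.

90401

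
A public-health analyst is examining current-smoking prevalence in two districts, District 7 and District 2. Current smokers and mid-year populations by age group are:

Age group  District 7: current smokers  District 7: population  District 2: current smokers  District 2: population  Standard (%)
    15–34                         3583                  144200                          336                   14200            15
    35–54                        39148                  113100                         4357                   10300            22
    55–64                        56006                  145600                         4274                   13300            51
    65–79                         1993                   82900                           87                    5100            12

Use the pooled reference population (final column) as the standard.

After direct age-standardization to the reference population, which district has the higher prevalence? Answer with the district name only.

District 7

Age-specific rates per 1000 for District 7: 24.847, 346.136, 384.657, 24.041.
For District 2: 23.662, 423.010, 321.353, 17.059.
Standard weights: 0.15, 0.22, 0.51, 0.12.
District 7: 0.1500×24.847 + 0.2200×346.136 + 0.5100×384.657 + 0.1200×24.041 = 278.9369 per 1000.
District 2: 0.1500×23.662 + 0.2200×423.010 + 0.5100×321.353 + 0.1200×17.059 = 262.5487 per 1000.
The crude rates (207.35 vs 211.05) would put District 2 higher, but that reflects its age composition; once standardized to a common age structure, District 7 has the higher underlying rate.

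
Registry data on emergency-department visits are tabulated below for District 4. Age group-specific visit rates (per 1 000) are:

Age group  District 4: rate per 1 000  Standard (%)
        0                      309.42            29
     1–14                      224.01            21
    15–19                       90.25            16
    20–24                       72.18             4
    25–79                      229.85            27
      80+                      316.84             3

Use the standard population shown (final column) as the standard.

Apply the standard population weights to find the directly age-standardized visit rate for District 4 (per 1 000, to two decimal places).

225.67

Standard weights: 0.29, 0.21, 0.16, 0.04, 0.27, 0.03.
Standardized rate: 0.2900×309.42 + 0.2100×224.01 + 0.1600×90.25 + 0.0400×72.18 + 0.2700×229.85 + 0.0300×316.84 = 225.6658 per 1 000.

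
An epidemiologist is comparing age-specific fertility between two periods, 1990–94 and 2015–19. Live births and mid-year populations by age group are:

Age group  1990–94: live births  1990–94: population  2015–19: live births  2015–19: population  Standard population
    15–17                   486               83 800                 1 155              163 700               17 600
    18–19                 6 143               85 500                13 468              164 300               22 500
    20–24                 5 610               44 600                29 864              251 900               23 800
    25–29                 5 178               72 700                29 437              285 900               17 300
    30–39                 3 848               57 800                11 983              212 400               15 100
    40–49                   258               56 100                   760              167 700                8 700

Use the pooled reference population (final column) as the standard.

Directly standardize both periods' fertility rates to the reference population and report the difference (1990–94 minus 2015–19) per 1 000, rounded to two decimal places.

-4.50

Age-specific rates per 1 000 for 1990–94: 5.800, 71.848, 125.785, 71.224, 66.574, 4.599.
For 2015–19: 7.056, 81.972, 118.555, 102.963, 56.417, 4.532.
Standard total = 105 000; weights = 0.1676, 0.2143, 0.2267, 0.1648, 0.1438, 0.0829.
1990–94: 0.1676×5.800 + 0.2143×71.848 + 0.2267×125.785 + 0.1648×71.224 + 0.1438×66.574 + 0.0829×4.599 = 66.5694 per 1 000.
2015–19: 0.1676×7.056 + 0.2143×81.972 + 0.2267×118.555 + 0.1648×102.963 + 0.1438×56.417 + 0.0829×4.532 = 71.0737 per 1 000.
Difference = 66.5694 − 71.0737 = -4.5042.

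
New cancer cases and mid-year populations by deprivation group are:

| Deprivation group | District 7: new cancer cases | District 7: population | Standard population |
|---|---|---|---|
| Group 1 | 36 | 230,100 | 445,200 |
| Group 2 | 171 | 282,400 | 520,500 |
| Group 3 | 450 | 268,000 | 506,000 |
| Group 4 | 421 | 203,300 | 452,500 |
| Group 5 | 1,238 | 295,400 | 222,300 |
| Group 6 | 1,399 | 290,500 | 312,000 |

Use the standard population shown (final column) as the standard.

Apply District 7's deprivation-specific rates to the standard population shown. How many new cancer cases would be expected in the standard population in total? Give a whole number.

Deprivation-specific rates per 100,000 for District 7: 15.65, 60.55, 167.91, 207.08, 419.09, 481.58.
Expected new cancer cases = Σ (standard pop × deprivation-specific rate ÷ 100,000)
= 445,200×15.65/100,000 + 520,500×60.55/100,000 + 506,000×167.91/100,000 + 452,500×207.08/100,000 + 222,300×419.09/100,000 + 312,000×481.58/100,000
= 69.65 + 315.18 + 849.63 + 937.05 + 931.64 + 1502.54 = 4605.69.

4606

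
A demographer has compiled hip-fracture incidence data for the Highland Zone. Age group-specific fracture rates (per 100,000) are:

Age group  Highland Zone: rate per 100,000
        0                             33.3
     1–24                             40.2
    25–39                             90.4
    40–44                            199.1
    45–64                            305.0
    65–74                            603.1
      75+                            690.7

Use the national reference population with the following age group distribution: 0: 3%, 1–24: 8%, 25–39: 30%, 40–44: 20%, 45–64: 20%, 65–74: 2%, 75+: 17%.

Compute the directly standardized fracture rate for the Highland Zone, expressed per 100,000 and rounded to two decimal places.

261.64

Standard weights: 0.03, 0.08, 0.30, 0.20, 0.20, 0.02, 0.17.
Standardized rate: 0.0300×33.3 + 0.0800×40.2 + 0.3000×90.4 + 0.2000×199.1 + 0.2000×305.0 + 0.0200×603.1 + 0.1700×690.7 = 261.6360 per 100,000.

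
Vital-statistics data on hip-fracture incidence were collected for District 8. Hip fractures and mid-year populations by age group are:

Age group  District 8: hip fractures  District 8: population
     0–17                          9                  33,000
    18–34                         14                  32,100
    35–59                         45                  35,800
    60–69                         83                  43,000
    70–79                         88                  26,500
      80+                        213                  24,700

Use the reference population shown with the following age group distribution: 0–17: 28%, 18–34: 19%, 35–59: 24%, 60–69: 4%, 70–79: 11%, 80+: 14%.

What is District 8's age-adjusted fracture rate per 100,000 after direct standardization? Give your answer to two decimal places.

Age-specific rates per 100,000 for District 8: 27.27, 43.61, 125.70, 193.02, 332.08, 862.35.
Standard weights: 0.28, 0.19, 0.24, 0.04, 0.11, 0.14.
Standardized rate: 0.2800×27.27 + 0.1900×43.61 + 0.2400×125.70 + 0.0400×193.02 + 0.1100×332.08 + 0.1400×862.35 = 211.0685 per 100,000.

211.07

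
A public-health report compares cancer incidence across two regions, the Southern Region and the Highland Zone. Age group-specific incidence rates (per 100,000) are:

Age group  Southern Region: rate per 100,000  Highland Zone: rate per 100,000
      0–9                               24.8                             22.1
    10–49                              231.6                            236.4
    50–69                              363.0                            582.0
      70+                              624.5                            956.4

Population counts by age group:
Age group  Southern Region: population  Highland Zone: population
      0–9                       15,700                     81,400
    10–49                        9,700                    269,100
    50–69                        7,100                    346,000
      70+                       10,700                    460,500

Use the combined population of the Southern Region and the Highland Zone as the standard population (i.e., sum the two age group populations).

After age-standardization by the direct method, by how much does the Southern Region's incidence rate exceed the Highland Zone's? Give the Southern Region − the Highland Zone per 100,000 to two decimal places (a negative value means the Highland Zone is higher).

Combined standard total = 1,200,200; weights = 0.0809, 0.2323, 0.2942, 0.3926.
The Southern Region: 0.0809×24.8 + 0.2323×231.6 + 0.2942×363.0 + 0.3926×624.5 = 407.7803 per 100,000.
The Highland Zone: 0.0809×22.1 + 0.2323×236.4 + 0.2942×582.0 + 0.3926×956.4 = 603.4112 per 100,000.
Difference = 407.7803 − 603.4112 = -195.6309.

-195.63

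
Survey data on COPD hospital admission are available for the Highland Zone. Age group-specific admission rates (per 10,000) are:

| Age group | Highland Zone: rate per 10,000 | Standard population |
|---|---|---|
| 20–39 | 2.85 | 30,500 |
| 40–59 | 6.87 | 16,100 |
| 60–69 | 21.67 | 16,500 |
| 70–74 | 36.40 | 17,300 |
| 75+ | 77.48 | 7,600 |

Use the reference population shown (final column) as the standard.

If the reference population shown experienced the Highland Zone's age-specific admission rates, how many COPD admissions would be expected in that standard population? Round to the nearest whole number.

Expected COPD admissions = Σ (standard pop × age-specific rate ÷ 10,000)
= 30,500×2.85/10,000 + 16,100×6.87/10,000 + 16,500×21.67/10,000 + 17,300×36.40/10,000 + 7,600×77.48/10,000
= 8.69 + 11.06 + 35.76 + 62.97 + 58.88 = 177.37.

177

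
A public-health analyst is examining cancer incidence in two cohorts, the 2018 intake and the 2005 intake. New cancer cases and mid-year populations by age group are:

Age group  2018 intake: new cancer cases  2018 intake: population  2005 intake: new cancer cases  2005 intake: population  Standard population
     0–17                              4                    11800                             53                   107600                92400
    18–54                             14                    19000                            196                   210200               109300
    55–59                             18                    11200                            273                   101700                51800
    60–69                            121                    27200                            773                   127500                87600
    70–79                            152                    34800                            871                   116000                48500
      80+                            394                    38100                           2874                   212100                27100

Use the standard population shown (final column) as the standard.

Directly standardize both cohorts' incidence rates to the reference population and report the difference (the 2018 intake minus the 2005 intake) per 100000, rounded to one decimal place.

-113.3

Age-specific rates per 100000 for the 2018 intake: 33.90, 73.68, 160.71, 444.85, 436.78, 1034.12.
For the 2005 intake: 49.26, 93.24, 268.44, 606.27, 750.86, 1355.02.
Standard total = 416700; weights = 0.2217, 0.2623, 0.1243, 0.2102, 0.1164, 0.0650.
The 2018 intake: 0.2217×33.90 + 0.2623×73.68 + 0.1243×160.71 + 0.2102×444.85 + 0.1164×436.78 + 0.0650×1034.12 = 258.4319 per 100000.
The 2005 intake: 0.2217×49.26 + 0.2623×93.24 + 0.1243×268.44 + 0.2102×606.27 + 0.1164×750.86 + 0.0650×1355.02 = 371.7194 per 100000.
Difference = 258.4319 − 371.7194 = -113.2875.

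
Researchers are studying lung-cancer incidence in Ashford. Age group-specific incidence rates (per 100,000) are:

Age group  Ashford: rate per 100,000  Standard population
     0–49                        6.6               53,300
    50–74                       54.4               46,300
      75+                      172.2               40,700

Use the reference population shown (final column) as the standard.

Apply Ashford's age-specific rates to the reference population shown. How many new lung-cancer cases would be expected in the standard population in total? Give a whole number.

99

Expected new lung-cancer cases = Σ (standard pop × age-specific rate ÷ 100,000)
= 53,300×6.6/100,000 + 46,300×54.4/100,000 + 40,700×172.2/100,000
= 3.52 + 25.19 + 70.09 = 98.79.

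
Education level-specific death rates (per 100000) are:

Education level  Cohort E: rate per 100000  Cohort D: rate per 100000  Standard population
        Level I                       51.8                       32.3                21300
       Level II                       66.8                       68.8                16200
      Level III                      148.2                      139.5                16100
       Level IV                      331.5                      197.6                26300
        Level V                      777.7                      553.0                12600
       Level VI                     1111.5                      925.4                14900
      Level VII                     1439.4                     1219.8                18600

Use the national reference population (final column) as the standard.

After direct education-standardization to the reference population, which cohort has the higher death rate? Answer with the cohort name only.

Standard total = 126000; weights = 0.1690, 0.1286, 0.1278, 0.2087, 0.1000, 0.1183, 0.1476.
Cohort E: 0.1690×51.8 + 0.1286×66.8 + 0.1278×148.2 + 0.2087×331.5 + 0.1000×777.7 + 0.1183×1111.5 + 0.1476×1439.4 = 527.1681 per 100000.
Cohort D: 0.1690×32.3 + 0.1286×68.8 + 0.1278×139.5 + 0.2087×197.6 + 0.1000×553.0 + 0.1183×925.4 + 0.1476×1219.8 = 418.1740 per 100000.

Cohort E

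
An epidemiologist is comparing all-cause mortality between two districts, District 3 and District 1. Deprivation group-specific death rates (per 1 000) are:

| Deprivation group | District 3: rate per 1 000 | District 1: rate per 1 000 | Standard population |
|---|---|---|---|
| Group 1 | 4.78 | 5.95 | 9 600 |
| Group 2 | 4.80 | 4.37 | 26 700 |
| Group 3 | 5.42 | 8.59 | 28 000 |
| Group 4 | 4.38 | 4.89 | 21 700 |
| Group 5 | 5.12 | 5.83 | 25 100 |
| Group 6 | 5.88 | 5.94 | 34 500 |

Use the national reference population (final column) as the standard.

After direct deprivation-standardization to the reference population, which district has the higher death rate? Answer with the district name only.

Standard total = 145 600; weights = 0.0659, 0.1834, 0.1923, 0.1490, 0.1724, 0.2370.
District 3: 0.0659×4.78 + 0.1834×4.80 + 0.1923×5.42 + 0.1490×4.38 + 0.1724×5.12 + 0.2370×5.88 = 5.1664 per 1 000.
District 1: 0.0659×5.95 + 0.1834×4.37 + 0.1923×8.59 + 0.1490×4.89 + 0.1724×5.83 + 0.2370×5.94 = 5.9869 per 1 000.

District 1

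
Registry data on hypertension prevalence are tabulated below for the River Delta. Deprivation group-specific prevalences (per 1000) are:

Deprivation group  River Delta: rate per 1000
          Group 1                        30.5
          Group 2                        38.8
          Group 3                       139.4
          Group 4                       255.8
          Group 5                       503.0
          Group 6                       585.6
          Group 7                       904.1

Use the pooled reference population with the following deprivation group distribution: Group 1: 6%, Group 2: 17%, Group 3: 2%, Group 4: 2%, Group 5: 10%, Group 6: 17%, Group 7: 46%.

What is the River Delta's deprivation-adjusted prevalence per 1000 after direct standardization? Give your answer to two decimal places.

582.07

Standard weights: 0.06, 0.17, 0.02, 0.02, 0.10, 0.17, 0.46.
Standardized rate: 0.0600×30.5 + 0.1700×38.8 + 0.0200×139.4 + 0.0200×255.8 + 0.1000×503.0 + 0.1700×585.6 + 0.4600×904.1 = 582.0680 per 1000.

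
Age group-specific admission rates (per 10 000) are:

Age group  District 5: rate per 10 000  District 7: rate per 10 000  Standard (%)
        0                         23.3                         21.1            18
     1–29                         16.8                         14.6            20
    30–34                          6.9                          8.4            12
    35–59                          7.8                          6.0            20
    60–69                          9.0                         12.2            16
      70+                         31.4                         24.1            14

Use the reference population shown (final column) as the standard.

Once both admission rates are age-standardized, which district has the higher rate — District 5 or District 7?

District 5

Standard weights: 0.18, 0.20, 0.12, 0.20, 0.16, 0.14.
District 5: 0.1800×23.3 + 0.2000×16.8 + 0.1200×6.9 + 0.2000×7.8 + 0.1600×9.0 + 0.1400×31.4 = 15.7780 per 10 000.
District 7: 0.1800×21.1 + 0.2000×14.6 + 0.1200×8.4 + 0.2000×6.0 + 0.1600×12.2 + 0.1400×24.1 = 14.2520 per 10 000.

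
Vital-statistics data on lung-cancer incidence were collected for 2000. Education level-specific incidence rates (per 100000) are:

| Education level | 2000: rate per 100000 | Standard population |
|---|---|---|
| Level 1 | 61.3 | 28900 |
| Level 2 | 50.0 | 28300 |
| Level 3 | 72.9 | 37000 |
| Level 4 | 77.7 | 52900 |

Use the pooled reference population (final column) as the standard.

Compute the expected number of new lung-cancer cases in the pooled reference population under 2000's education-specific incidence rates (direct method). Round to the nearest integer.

100

Expected new lung-cancer cases = Σ (standard pop × education-specific rate ÷ 100000)
= 28900×61.3/100000 + 28300×50.0/100000 + 37000×72.9/100000 + 52900×77.7/100000
= 17.72 + 14.15 + 26.97 + 41.10 = 99.94.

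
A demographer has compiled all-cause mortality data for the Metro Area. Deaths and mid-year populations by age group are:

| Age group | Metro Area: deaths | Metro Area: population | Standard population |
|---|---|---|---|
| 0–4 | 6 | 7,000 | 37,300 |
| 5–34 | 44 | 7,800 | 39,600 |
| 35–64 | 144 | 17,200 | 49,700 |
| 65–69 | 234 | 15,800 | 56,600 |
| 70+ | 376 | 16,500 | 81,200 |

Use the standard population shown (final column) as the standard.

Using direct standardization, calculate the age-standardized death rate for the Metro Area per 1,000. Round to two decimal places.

Age-specific rates per 1,000 for the Metro Area: 0.857, 5.641, 8.372, 14.810, 22.788.
Standard total = 264,400; weights = 0.1411, 0.1498, 0.1880, 0.2141, 0.3071.
Standardized rate: 0.1411×0.857 + 0.1498×5.641 + 0.1880×8.372 + 0.2141×14.810 + 0.3071×22.788 = 12.7083 per 1,000.

12.71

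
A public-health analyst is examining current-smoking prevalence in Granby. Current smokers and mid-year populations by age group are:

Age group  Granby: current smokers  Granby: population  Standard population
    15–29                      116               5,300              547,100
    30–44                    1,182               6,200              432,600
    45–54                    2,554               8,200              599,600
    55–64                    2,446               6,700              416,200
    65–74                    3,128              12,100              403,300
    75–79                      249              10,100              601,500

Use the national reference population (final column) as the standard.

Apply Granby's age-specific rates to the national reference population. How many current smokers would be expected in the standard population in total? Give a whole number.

Age-specific rates per 1,000 for Granby: 21.887, 190.645, 311.463, 365.075, 258.512, 24.653.
Expected current smokers = Σ (standard pop × age-specific rate ÷ 1,000)
= 547,100×21.887/1,000 + 432,600×190.645/1,000 + 599,600×311.463/1,000 + 416,200×365.075/1,000 + 403,300×258.512/1,000 + 601,500×24.653/1,000
= 11974.26 + 82473.10 + 186753.46 + 151944.06 + 104258.05 + 14829.06 = 552231.99.

552232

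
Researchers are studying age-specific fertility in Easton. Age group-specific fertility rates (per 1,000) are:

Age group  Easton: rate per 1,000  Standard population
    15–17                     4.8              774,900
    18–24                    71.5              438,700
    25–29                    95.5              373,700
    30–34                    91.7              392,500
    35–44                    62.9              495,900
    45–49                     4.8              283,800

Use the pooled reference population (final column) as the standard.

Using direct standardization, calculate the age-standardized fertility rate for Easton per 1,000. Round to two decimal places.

Standard total = 2,759,500; weights = 0.2808, 0.1590, 0.1354, 0.1422, 0.1797, 0.1028.
Standardized rate: 0.2808×4.8 + 0.1590×71.5 + 0.1354×95.5 + 0.1422×91.7 + 0.1797×62.9 + 0.1028×4.8 = 50.4880 per 1,000.

50.49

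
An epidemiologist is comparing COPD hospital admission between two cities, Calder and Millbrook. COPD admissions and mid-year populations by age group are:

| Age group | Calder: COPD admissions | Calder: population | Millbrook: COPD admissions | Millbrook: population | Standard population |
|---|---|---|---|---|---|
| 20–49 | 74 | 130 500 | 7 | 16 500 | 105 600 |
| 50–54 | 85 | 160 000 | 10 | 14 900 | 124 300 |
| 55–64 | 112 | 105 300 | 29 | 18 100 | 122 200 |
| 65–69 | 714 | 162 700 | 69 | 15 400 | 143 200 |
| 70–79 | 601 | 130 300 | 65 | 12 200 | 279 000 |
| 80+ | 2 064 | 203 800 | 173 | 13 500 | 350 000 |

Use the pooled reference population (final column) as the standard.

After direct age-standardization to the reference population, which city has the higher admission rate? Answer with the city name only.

Millbrook

Age-specific rates per 10 000 for Calder: 5.67, 5.31, 10.64, 43.88, 46.12, 101.28.
For Millbrook: 4.24, 6.71, 16.02, 44.81, 53.28, 128.15.
Standard total = 1 124 300; weights = 0.0939, 0.1106, 0.1087, 0.1274, 0.2482, 0.3113.
Calder: 0.0939×5.67 + 0.1106×5.31 + 0.1087×10.64 + 0.1274×43.88 + 0.2482×46.12 + 0.3113×101.28 = 50.8391 per 10 000.
Millbrook: 0.0939×4.24 + 0.1106×6.71 + 0.1087×16.02 + 0.1274×44.81 + 0.2482×53.28 + 0.3113×128.15 = 61.7031 per 10 000.
The crude rates (40.89 vs 38.96) would put Calder higher, but that reflects its age composition; once standardized to a common age structure, Millbrook has the higher underlying rate.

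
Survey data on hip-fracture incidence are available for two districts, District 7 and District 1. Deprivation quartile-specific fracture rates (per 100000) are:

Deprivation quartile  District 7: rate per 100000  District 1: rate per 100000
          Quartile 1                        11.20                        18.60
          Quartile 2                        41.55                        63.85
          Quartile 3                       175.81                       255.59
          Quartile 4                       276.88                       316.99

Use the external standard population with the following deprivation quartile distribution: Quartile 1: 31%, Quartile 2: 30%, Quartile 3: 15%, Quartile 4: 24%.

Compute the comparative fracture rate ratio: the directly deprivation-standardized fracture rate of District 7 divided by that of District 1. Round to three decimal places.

Standard weights: 0.31, 0.30, 0.15, 0.24.
District 7: 0.3100×11.20 + 0.3000×41.55 + 0.1500×175.81 + 0.2400×276.88 = 108.7597 per 100000.
District 1: 0.3100×18.60 + 0.3000×63.85 + 0.1500×255.59 + 0.2400×316.99 = 139.3371 per 100000.
Ratio = 108.7597 ÷ 139.3371 = 0.78055.

0.781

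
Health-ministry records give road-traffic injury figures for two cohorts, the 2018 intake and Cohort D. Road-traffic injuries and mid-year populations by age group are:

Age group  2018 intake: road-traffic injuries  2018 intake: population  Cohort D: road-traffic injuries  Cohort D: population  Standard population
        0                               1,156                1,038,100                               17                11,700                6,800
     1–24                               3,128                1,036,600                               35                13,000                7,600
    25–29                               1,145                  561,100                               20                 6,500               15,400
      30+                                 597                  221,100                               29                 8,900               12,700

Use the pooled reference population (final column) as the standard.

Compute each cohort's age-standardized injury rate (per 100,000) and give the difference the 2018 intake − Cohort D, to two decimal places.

Age-specific rates per 100,000 for the 2018 intake: 111.36, 301.76, 204.06, 270.01.
For Cohort D: 145.30, 269.23, 307.69, 325.84.
Standard total = 42,500; weights = 0.1600, 0.1788, 0.3624, 0.2988.
The 2018 intake: 0.1600×111.36 + 0.1788×301.76 + 0.3624×204.06 + 0.2988×270.01 = 226.4076 per 100,000.
Cohort D: 0.1600×145.30 + 0.1788×269.23 + 0.3624×307.69 + 0.2988×325.84 = 280.2553 per 100,000.
Difference = 226.4076 − 280.2553 = -53.8477.

-53.85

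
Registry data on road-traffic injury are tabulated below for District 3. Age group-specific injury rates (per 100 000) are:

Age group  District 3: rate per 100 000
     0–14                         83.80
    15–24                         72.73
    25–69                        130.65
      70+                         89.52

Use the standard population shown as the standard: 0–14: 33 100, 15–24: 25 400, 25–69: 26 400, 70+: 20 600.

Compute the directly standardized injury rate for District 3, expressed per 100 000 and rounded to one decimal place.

94.0

Standard total = 105 500; weights = 0.3137, 0.2408, 0.2502, 0.1953.
Standardized rate: 0.3137×83.80 + 0.2408×72.73 + 0.2502×130.65 + 0.1953×89.52 = 93.9753 per 100 000.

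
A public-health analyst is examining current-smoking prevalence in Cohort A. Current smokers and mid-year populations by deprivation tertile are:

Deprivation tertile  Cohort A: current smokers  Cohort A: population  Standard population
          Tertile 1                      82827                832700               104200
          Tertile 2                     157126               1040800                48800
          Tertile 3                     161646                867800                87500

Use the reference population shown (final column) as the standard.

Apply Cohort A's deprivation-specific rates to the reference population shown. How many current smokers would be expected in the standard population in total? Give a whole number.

Deprivation-specific rates per 1000 for Cohort A: 99.468, 150.967, 186.271.
Expected current smokers = Σ (standard pop × deprivation-specific rate ÷ 1000)
= 104200×99.468/1000 + 48800×150.967/1000 + 87500×186.271/1000
= 10364.57 + 7367.17 + 16298.72 = 34030.45.

34030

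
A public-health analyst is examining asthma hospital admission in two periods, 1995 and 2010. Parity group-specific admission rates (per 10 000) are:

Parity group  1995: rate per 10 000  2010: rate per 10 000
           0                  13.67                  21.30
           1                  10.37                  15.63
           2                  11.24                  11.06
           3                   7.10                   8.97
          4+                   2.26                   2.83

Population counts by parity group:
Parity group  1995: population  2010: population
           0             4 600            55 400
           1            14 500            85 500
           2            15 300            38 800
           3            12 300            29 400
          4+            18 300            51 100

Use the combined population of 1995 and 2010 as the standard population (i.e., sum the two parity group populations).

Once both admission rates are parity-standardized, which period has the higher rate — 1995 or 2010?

2010

Combined standard total = 325 200; weights = 0.1845, 0.3075, 0.1664, 0.1282, 0.2134.
1995: 0.1845×13.67 + 0.3075×10.37 + 0.1664×11.24 + 0.1282×7.10 + 0.2134×2.26 = 8.9735 per 10 000.
2010: 0.1845×21.30 + 0.3075×15.63 + 0.1664×11.06 + 0.1282×8.97 + 0.2134×2.83 = 12.3302 per 10 000.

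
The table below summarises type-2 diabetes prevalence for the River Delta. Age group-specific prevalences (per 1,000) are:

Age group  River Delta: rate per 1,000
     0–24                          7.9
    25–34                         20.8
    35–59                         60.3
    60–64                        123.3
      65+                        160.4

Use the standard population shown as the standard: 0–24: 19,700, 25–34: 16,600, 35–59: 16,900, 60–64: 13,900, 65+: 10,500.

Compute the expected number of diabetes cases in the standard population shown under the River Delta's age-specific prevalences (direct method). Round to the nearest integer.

Expected diabetes cases = Σ (standard pop × age-specific rate ÷ 1,000)
= 19,700×7.9/1,000 + 16,600×20.8/1,000 + 16,900×60.3/1,000 + 13,900×123.3/1,000 + 10,500×160.4/1,000
= 155.63 + 345.28 + 1019.07 + 1713.87 + 1684.20 = 4918.05.

4918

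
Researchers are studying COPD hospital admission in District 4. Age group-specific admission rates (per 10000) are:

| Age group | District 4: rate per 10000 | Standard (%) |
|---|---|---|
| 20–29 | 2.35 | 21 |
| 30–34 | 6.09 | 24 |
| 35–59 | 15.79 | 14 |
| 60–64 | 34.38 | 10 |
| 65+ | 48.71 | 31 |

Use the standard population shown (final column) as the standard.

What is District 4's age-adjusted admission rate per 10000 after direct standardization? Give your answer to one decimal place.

22.7

Standard weights: 0.21, 0.24, 0.14, 0.10, 0.31.
Standardized rate: 0.2100×2.35 + 0.2400×6.09 + 0.1400×15.79 + 0.1000×34.38 + 0.3100×48.71 = 22.7038 per 10000.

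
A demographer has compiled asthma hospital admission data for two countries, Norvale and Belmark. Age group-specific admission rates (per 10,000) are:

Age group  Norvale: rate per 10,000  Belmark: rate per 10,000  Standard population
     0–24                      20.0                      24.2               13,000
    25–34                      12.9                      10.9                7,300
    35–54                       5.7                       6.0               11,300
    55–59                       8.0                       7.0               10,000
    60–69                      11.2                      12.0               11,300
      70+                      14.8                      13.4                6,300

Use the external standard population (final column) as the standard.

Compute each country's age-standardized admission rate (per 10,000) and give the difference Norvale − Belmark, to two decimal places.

-0.57

Standard total = 59,200; weights = 0.2196, 0.1233, 0.1909, 0.1689, 0.1909, 0.1064.
Norvale: 0.2196×20.0 + 0.1233×12.9 + 0.1909×5.7 + 0.1689×8.0 + 0.1909×11.2 + 0.1064×14.8 = 12.1348 per 10,000.
Belmark: 0.2196×24.2 + 0.1233×10.9 + 0.1909×6.0 + 0.1689×7.0 + 0.1909×12.0 + 0.1064×13.4 = 12.7025 per 10,000.
Difference = 12.1348 − 12.7025 = -0.5677.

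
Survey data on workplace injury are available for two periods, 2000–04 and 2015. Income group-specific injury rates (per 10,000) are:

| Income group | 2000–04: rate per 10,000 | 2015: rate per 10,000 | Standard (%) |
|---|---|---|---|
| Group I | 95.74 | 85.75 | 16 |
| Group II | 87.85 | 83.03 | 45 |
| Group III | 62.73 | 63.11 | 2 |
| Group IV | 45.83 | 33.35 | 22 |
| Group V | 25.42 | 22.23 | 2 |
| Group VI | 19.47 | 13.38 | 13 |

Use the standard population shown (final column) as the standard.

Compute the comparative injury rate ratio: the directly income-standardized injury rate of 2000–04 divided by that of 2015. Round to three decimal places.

Standard weights: 0.16, 0.45, 0.02, 0.22, 0.02, 0.13.
2000–04: 0.1600×95.74 + 0.4500×87.85 + 0.0200×62.73 + 0.2200×45.83 + 0.0200×25.42 + 0.1300×19.47 = 69.2276 per 10,000.
2015: 0.1600×85.75 + 0.4500×83.03 + 0.0200×63.11 + 0.2200×33.35 + 0.0200×22.23 + 0.1300×13.38 = 61.8667 per 10,000.
Ratio = 69.2276 ÷ 61.8667 = 1.11898.

1.119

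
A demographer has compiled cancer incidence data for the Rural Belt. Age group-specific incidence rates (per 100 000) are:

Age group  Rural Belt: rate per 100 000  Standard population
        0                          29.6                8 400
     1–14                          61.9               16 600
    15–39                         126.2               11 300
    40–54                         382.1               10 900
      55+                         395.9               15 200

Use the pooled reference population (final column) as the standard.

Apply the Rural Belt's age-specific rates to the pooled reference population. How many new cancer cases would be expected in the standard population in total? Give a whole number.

Expected new cancer cases = Σ (standard pop × age-specific rate ÷ 100 000)
= 8 400×29.6/100 000 + 16 600×61.9/100 000 + 11 300×126.2/100 000 + 10 900×382.1/100 000 + 15 200×395.9/100 000
= 2.49 + 10.28 + 14.26 + 41.65 + 60.18 = 128.85.

129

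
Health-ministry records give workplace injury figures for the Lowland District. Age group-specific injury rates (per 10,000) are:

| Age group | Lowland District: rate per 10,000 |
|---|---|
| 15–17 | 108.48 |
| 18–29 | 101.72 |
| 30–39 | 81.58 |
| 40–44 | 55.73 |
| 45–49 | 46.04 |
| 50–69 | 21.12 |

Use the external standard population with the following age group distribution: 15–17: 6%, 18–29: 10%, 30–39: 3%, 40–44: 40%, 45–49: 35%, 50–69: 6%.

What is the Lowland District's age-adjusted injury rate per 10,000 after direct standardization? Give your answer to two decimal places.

Standard weights: 0.06, 0.10, 0.03, 0.40, 0.35, 0.06.
Standardized rate: 0.0600×108.48 + 0.1000×101.72 + 0.0300×81.58 + 0.4000×55.73 + 0.3500×46.04 + 0.0600×21.12 = 58.8014 per 10,000.

58.80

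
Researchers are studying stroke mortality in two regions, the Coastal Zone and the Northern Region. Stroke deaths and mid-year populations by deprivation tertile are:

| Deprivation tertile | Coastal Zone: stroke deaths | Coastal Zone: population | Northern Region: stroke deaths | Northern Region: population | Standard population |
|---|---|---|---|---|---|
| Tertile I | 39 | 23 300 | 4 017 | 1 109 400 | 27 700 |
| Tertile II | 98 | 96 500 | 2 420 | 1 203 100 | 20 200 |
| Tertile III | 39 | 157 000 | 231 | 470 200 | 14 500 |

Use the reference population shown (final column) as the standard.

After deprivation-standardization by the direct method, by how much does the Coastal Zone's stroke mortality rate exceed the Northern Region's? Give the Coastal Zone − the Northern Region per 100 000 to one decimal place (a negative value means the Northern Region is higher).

Deprivation-specific rates per 100 000 for the Coastal Zone: 167.38, 101.55, 24.84.
For the Northern Region: 362.09, 201.15, 49.13.
Standard total = 62 400; weights = 0.4439, 0.3237, 0.2324.
The Coastal Zone: 0.4439×167.38 + 0.3237×101.55 + 0.2324×24.84 = 112.9499 per 100 000.
The Northern Region: 0.4439×362.09 + 0.3237×201.15 + 0.2324×49.13 = 237.2653 per 100 000.
Difference = 112.9499 − 237.2653 = -124.3154.

-124.3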